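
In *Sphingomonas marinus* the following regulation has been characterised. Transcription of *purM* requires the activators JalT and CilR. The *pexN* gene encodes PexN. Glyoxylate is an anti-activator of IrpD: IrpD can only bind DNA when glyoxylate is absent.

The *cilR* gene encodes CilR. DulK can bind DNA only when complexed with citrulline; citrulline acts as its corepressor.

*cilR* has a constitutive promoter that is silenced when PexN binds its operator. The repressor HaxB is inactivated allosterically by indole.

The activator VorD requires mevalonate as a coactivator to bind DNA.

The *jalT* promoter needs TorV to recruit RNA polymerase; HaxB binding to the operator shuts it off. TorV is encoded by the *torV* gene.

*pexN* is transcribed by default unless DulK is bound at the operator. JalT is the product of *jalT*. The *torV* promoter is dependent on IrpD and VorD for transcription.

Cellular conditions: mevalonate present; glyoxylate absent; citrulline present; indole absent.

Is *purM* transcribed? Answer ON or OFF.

Indole is absent, so HaxB is active.
Glyoxylate is absent, so IrpD is active.
Mevalonate is present, so VorD is active.
No repressor is bound and IrpD and VorD are active, so *torV* is transcribed.
So TorV is produced and active.
With repressor HaxB bound, *jalT* is not transcribed.
So JalT is not produced.
Citrulline is present, so DulK is active.
With repressor DulK bound, *pexN* is not transcribed.
So PexN is not produced.
With no repressor bound, *cilR* is transcribed.
So CilR is produced and active.
Required activator JalT is absent, so *purM* is not transcribed.

OFF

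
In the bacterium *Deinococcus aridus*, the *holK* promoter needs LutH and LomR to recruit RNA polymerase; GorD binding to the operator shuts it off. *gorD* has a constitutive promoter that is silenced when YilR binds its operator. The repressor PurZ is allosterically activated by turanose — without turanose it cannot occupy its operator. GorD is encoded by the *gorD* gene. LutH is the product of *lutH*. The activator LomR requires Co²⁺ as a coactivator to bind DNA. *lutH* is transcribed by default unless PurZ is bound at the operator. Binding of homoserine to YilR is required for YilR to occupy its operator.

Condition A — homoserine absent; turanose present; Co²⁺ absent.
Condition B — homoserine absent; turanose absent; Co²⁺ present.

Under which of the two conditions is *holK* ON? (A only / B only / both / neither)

neither

Condition A:
Homoserine is absent, so YilR is inactive.
With no repressor bound, *gorD* is transcribed.
So GorD is produced and active.
Turanose is present, so PurZ is active.
With repressor PurZ bound, *lutH* is not transcribed.
So LutH is not produced.
Co²⁺ is absent, so LomR is inactive.
With repressor GorD bound, *holK* is not transcribed.
→ *holK* is OFF in A.
Condition B:
Homoserine is absent, so YilR is inactive.
With no repressor bound, *gorD* is transcribed.
So GorD is produced and active.
Turanose is absent, so PurZ is inactive.
With no repressor bound, *lutH* is transcribed.
So LutH is produced and active.
Co²⁺ is present, so LomR is active.
With repressor GorD bound, *holK* is not transcribed.
→ *holK* is OFF in B.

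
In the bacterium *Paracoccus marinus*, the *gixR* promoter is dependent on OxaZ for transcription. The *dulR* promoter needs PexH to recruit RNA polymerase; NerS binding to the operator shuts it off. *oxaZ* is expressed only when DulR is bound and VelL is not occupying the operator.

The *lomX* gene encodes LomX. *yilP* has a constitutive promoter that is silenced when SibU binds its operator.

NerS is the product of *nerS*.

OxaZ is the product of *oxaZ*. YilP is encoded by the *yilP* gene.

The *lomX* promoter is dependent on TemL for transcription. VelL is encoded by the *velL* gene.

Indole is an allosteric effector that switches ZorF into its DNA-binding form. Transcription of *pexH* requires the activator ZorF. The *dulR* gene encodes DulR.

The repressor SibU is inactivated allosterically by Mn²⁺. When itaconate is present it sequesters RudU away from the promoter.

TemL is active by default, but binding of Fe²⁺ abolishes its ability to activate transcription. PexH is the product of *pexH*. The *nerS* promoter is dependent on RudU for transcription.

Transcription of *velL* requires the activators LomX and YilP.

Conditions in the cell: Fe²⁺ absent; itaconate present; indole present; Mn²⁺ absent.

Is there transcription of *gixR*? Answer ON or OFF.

Itaconate is present, so RudU is inactive.
Required activator RudU is absent, so *nerS* is not transcribed.
So NerS is not produced.
Indole is present, so ZorF is active.
No repressor is bound and ZorF is active, so *pexH* is transcribed.
So PexH is produced and active.
No repressor is bound and PexH is active, so *dulR* is transcribed.
So DulR is produced and active.
Fe²⁺ is absent, so TemL is active.
No repressor is bound and TemL is active, so *lomX* is transcribed.
So LomX is produced and active.
Mn²⁺ is absent, so SibU is active.
With repressor SibU bound, *yilP* is not transcribed.
So YilP is not produced.
Required activator YilP is absent, so *velL* is not transcribed.
So VelL is not produced.
No repressor is bound and DulR is active, so *oxaZ* is transcribed.
So OxaZ is produced and active.
No repressor is bound and OxaZ is active, so *gixR* is transcribed.

ON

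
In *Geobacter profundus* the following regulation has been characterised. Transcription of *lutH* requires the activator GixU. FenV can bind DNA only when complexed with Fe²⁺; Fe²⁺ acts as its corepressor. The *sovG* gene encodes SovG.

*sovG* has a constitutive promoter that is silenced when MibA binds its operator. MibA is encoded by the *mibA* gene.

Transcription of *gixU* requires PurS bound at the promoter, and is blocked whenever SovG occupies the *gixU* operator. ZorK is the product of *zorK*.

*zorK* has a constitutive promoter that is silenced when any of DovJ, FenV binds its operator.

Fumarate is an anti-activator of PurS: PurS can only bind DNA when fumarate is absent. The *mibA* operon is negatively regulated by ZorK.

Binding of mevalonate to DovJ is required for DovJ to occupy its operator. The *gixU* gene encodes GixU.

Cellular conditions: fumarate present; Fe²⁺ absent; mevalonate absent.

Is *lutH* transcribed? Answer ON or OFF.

OFF

Mevalonate is absent, so DovJ is inactive.
Fe²⁺ is absent, so FenV is inactive.
With no repressor bound, *zorK* is transcribed.
So ZorK is produced and active.
With repressor ZorK bound, *mibA* is not transcribed.
So MibA is not produced.
With no repressor bound, *sovG* is transcribed.
So SovG is produced and active.
Fumarate is present, so PurS is inactive.
With repressor SovG bound, *gixU* is not transcribed.
So GixU is not produced.
Required activator GixU is absent, so *lutH* is not transcribed.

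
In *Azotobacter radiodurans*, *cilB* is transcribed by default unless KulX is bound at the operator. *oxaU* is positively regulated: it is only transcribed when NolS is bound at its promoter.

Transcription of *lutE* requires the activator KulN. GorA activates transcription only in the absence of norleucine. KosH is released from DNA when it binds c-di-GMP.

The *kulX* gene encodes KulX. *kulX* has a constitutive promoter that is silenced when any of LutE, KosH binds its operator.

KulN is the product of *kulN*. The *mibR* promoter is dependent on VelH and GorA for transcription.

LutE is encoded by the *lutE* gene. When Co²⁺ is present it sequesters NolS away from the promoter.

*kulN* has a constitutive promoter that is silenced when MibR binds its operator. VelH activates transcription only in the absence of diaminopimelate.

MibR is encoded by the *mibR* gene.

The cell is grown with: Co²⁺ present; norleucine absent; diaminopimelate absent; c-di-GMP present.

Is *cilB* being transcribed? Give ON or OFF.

OFF

Diaminopimelate is absent, so VelH is active.
Norleucine is absent, so GorA is active.
No repressor is bound and VelH and GorA are active, so *mibR* is transcribed.
So MibR is produced and active.
With repressor MibR bound, *kulN* is not transcribed.
So KulN is not produced.
Required activator KulN is absent, so *lutE* is not transcribed.
So LutE is not produced.
c-di-GMP is present, so KosH is inactive.
With no repressor bound, *kulX* is transcribed.
So KulX is produced and active.
With repressor KulX bound, *cilB* is not transcribed.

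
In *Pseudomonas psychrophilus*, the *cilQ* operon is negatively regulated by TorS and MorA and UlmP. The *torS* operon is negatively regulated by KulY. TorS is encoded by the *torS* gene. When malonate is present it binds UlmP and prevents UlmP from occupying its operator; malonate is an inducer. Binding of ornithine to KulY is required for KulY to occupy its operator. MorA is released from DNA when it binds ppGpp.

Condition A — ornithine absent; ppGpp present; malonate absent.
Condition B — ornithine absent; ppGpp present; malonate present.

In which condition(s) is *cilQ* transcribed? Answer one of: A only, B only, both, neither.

neither

Condition A:
Ornithine is absent, so KulY is inactive.
With no repressor bound, *torS* is transcribed.
So TorS is produced and active.
ppGpp is present, so MorA is inactive.
Malonate is absent, so UlmP is active.
With repressor TorS bound, *cilQ* is not transcribed.
→ *cilQ* is OFF in A.
Condition B:
Ornithine is absent, so KulY is inactive.
With no repressor bound, *torS* is transcribed.
So TorS is produced and active.
ppGpp is present, so MorA is inactive.
Malonate is present, so UlmP is inactive.
With repressor TorS bound, *cilQ* is not transcribed.
→ *cilQ* is OFF in B.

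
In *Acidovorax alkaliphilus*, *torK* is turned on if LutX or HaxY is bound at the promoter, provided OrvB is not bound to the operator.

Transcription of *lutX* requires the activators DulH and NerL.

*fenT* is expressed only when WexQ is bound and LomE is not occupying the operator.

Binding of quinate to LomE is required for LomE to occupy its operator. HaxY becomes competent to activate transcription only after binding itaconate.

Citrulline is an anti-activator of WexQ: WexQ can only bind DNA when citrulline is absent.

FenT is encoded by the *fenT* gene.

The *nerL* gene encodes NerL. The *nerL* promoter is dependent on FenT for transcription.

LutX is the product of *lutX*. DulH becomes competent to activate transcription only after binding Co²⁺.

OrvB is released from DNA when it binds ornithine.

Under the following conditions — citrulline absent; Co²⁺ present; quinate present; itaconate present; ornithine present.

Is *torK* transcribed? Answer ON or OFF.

Ornithine is present, so OrvB is inactive.
Co²⁺ is present, so DulH is active.
Citrulline is absent, so WexQ is active.
Quinate is present, so LomE is active.
With repressor LomE bound, *fenT* is not transcribed.
So FenT is not produced.
Required activator FenT is absent, so *nerL* is not transcribed.
So NerL is not produced.
Required activator NerL is absent, so *lutX* is not transcribed.
So LutX is not produced.
Itaconate is present, so HaxY is active.
Activator HaxY is present, so *torK* is transcribed.

ON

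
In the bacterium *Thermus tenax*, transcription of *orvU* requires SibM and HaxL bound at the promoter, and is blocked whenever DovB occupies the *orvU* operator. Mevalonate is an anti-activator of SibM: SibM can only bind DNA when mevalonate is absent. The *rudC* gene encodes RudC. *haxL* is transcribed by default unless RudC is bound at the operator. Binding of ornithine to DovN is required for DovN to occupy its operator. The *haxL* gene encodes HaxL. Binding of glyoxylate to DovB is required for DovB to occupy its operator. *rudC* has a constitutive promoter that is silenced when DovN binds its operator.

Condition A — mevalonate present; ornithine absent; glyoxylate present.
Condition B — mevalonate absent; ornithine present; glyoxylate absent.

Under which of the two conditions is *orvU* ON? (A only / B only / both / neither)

Condition A:
Mevalonate is present, so SibM is inactive.
Ornithine is absent, so DovN is inactive.
With no repressor bound, *rudC* is transcribed.
So RudC is produced and active.
With repressor RudC bound, *haxL* is not transcribed.
So HaxL is not produced.
Glyoxylate is present, so DovB is active.
With repressor DovB bound, *orvU* is not transcribed.
→ *orvU* is OFF in A.
Condition B:
Mevalonate is absent, so SibM is active.
Ornithine is present, so DovN is active.
With repressor DovN bound, *rudC* is not transcribed.
So RudC is not produced.
With no repressor bound, *haxL* is transcribed.
So HaxL is produced and active.
Glyoxylate is absent, so DovB is inactive.
No repressor is bound and SibM and HaxL are active, so *orvU* is transcribed.
→ *orvU* is ON in B.

B only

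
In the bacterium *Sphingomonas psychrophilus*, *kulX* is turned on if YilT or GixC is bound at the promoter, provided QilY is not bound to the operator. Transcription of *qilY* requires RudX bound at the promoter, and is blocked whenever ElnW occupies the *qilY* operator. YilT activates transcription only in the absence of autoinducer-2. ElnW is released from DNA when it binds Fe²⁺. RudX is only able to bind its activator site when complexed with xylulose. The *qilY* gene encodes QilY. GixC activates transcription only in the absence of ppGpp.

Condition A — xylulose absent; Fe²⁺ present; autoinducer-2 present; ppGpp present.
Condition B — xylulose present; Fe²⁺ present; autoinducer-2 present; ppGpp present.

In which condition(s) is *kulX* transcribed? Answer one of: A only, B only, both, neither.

neither

Condition A:
Xylulose is absent, so RudX is inactive.
Fe²⁺ is present, so ElnW is inactive.
Required activator RudX is absent, so *qilY* is not transcribed.
So QilY is not produced.
Autoinducer-2 is present, so YilT is inactive.
ppGpp is present, so GixC is inactive.
No activator is available at the *kulX* promoter, so *kulX* is not transcribed.
→ *kulX* is OFF in A.
Condition B:
Xylulose is present, so RudX is active.
Fe²⁺ is present, so ElnW is inactive.
No repressor is bound and RudX is active, so *qilY* is transcribed.
So QilY is produced and active.
Autoinducer-2 is present, so YilT is inactive.
ppGpp is present, so GixC is inactive.
With repressor QilY bound, *kulX* is not transcribed.
→ *kulX* is OFF in B.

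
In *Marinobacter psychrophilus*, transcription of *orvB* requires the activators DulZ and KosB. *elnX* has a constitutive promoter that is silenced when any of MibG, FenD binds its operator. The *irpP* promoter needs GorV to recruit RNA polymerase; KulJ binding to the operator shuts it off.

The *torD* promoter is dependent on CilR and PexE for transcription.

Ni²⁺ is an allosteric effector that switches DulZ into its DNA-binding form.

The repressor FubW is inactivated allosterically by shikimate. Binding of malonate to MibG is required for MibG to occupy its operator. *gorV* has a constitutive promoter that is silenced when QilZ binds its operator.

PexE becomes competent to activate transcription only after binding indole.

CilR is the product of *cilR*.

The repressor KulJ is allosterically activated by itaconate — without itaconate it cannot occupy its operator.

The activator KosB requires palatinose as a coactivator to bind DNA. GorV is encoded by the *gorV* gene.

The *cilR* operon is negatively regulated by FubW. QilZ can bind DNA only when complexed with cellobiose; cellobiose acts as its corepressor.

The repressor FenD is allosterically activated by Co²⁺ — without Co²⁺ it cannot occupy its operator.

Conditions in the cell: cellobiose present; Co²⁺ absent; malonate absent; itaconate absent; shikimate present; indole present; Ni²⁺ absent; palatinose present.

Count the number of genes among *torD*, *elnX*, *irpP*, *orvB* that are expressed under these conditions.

2

Shikimate is present, so FubW is inactive.
With no repressor bound, *cilR* is transcribed.
So CilR is produced and active.
Indole is present, so PexE is active.
No repressor is bound and CilR and PexE are active, so *torD* is transcribed.
→ *torD* is ON.
Malonate is absent, so MibG is inactive.
Co²⁺ is absent, so FenD is inactive.
With no repressor bound, *elnX* is transcribed.
→ *elnX* is ON.
Cellobiose is present, so QilZ is active.
With repressor QilZ bound, *gorV* is not transcribed.
So GorV is not produced.
Itaconate is absent, so KulJ is inactive.
Required activator GorV is absent, so *irpP* is not transcribed.
→ *irpP* is OFF.
Ni²⁺ is absent, so DulZ is inactive.
Palatinose is present, so KosB is active.
Required activator DulZ is absent, so *orvB* is not transcribed.
→ *orvB* is OFF.
2 of the 4 genes are transcribed.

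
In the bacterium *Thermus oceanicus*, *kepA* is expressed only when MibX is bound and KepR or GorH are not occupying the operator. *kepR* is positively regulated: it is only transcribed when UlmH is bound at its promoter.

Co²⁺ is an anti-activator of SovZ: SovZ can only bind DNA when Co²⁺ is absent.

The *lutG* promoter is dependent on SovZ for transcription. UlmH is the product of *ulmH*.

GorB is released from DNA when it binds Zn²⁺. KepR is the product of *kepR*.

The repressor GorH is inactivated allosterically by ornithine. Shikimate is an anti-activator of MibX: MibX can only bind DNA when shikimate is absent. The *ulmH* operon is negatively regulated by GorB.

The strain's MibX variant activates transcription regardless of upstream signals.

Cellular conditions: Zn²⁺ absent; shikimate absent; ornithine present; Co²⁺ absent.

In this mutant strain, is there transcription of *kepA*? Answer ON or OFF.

ON

Zn²⁺ is absent, so GorB is active.
With repressor GorB bound, *ulmH* is not transcribed.
So UlmH is not produced.
Required activator UlmH is absent, so *kepR* is not transcribed.
So KepR is not produced.
MibX is constitutively active in this strain.
Ornithine is present, so GorH is inactive.
No repressor is bound and MibX is active, so *kepA* is transcribed.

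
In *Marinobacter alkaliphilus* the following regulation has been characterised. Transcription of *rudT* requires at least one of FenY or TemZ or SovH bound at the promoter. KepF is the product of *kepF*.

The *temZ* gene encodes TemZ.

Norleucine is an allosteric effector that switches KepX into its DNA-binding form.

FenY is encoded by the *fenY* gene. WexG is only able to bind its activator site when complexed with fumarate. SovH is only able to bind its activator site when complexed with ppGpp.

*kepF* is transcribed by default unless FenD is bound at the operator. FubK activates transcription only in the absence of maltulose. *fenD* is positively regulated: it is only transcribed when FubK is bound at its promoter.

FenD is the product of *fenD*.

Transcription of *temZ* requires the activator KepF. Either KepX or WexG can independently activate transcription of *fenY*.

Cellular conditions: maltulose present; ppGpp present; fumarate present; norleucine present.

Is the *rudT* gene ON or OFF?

ON

Norleucine is present, so KepX is active.
Fumarate is present, so WexG is active.
Activator KepX is present, so *fenY* is transcribed.
So FenY is produced and active.
Maltulose is present, so FubK is inactive.
Required activator FubK is absent, so *fenD* is not transcribed.
So FenD is not produced.
With no repressor bound, *kepF* is transcribed.
So KepF is produced and active.
No repressor is bound and KepF is active, so *temZ* is transcribed.
So TemZ is produced and active.
ppGpp is present, so SovH is active.
Activator FenY is present, so *rudT* is transcribed.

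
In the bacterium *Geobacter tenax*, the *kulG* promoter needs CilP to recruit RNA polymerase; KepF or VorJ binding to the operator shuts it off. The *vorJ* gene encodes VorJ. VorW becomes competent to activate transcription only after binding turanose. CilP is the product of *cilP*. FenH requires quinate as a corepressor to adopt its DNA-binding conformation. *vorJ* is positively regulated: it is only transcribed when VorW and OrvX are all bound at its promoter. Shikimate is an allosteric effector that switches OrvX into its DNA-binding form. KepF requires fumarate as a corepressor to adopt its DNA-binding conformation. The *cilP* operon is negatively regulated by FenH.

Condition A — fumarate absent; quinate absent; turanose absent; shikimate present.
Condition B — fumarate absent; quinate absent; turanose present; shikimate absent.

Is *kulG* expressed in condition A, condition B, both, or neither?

both

Condition A:
Fumarate is absent, so KepF is inactive.
Quinate is absent, so FenH is inactive.
With no repressor bound, *cilP* is transcribed.
So CilP is produced and active.
Turanose is absent, so VorW is inactive.
Shikimate is present, so OrvX is active.
Required activator VorW is absent, so *vorJ* is not transcribed.
So VorJ is not produced.
No repressor is bound and CilP is active, so *kulG* is transcribed.
→ *kulG* is ON in A.
Condition B:
Fumarate is absent, so KepF is inactive.
Quinate is absent, so FenH is inactive.
With no repressor bound, *cilP* is transcribed.
So CilP is produced and active.
Turanose is present, so VorW is active.
Shikimate is absent, so OrvX is inactive.
Required activator OrvX is absent, so *vorJ* is not transcribed.
So VorJ is not produced.
No repressor is bound and CilP is active, so *kulG* is transcribed.
→ *kulG* is ON in B.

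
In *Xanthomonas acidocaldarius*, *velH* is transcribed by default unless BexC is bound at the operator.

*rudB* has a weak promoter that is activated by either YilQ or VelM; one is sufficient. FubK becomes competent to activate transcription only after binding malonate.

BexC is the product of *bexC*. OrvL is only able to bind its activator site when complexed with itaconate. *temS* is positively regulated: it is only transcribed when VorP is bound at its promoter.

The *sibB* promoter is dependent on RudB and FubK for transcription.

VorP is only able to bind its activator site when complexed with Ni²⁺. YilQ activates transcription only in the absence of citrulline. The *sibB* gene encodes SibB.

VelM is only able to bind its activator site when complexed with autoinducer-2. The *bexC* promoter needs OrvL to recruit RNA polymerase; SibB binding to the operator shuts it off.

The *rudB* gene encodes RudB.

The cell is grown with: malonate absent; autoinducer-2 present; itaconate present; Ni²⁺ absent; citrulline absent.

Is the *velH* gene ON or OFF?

OFF

Citrulline is absent, so YilQ is active.
Autoinducer-2 is present, so VelM is active.
Activator YilQ is present, so *rudB* is transcribed.
So RudB is produced and active.
Malonate is absent, so FubK is inactive.
Required activator FubK is absent, so *sibB* is not transcribed.
So SibB is not produced.
Itaconate is present, so OrvL is active.
No repressor is bound and OrvL is active, so *bexC* is transcribed.
So BexC is produced and active.
With repressor BexC bound, *velH* is not transcribed.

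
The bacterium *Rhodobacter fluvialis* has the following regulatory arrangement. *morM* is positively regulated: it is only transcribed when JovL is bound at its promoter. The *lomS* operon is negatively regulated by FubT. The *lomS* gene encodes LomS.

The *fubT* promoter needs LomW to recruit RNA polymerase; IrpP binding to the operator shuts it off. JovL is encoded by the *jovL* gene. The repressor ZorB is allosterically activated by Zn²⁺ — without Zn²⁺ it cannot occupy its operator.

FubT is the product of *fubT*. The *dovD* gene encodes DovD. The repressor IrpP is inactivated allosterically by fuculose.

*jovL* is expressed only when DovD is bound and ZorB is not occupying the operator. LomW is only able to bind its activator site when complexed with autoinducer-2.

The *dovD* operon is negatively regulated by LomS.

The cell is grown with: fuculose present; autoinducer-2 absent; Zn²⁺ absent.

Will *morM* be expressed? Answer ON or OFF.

OFF

Autoinducer-2 is absent, so LomW is inactive.
Fuculose is present, so IrpP is inactive.
Required activator LomW is absent, so *fubT* is not transcribed.
So FubT is not produced.
With no repressor bound, *lomS* is transcribed.
So LomS is produced and active.
With repressor LomS bound, *dovD* is not transcribed.
So DovD is not produced.
Zn²⁺ is absent, so ZorB is inactive.
Required activator DovD is absent, so *jovL* is not transcribed.
So JovL is not produced.
Required activator JovL is absent, so *morM* is not transcribed.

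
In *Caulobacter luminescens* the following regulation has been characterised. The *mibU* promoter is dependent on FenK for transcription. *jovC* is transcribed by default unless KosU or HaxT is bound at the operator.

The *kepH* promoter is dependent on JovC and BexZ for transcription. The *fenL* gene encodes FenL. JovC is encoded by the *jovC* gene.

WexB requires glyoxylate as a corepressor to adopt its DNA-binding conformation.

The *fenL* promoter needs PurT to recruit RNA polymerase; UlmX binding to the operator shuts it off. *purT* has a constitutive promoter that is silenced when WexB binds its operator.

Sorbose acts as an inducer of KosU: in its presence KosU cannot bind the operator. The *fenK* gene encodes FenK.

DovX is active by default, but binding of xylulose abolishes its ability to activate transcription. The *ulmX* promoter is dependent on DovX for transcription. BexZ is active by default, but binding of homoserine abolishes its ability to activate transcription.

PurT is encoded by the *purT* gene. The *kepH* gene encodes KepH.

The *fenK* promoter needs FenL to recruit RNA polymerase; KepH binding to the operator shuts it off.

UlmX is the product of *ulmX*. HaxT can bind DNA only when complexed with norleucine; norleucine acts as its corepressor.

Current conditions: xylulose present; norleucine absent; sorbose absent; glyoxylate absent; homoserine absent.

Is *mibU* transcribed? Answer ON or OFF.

Glyoxylate is absent, so WexB is inactive.
With no repressor bound, *purT* is transcribed.
So PurT is produced and active.
Xylulose is present, so DovX is inactive.
Required activator DovX is absent, so *ulmX* is not transcribed.
So UlmX is not produced.
No repressor is bound and PurT is active, so *fenL* is transcribed.
So FenL is produced and active.
Sorbose is absent, so KosU is active.
Norleucine is absent, so HaxT is inactive.
With repressor KosU bound, *jovC* is not transcribed.
So JovC is not produced.
Homoserine is absent, so BexZ is active.
Required activator JovC is absent, so *kepH* is not transcribed.
So KepH is not produced.
No repressor is bound and FenL is active, so *fenK* is transcribed.
So FenK is produced and active.
No repressor is bound and FenK is active, so *mibU* is transcribed.

ON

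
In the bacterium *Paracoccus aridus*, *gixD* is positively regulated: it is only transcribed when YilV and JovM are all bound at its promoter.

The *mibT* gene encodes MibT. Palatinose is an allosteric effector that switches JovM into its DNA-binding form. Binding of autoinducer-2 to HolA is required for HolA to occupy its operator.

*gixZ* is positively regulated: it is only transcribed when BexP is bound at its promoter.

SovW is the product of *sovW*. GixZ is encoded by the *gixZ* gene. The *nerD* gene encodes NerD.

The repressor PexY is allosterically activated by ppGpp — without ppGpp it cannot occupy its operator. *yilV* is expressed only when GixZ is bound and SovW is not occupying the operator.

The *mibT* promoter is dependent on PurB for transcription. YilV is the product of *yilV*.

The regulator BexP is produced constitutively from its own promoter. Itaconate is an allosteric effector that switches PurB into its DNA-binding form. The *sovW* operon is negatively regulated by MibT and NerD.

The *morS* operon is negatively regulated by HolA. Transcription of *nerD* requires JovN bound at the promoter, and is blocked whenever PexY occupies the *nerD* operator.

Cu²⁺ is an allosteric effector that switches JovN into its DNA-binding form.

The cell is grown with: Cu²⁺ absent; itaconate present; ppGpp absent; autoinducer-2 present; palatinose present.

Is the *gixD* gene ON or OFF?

BexP is produced constitutively and is active.
No repressor is bound and BexP is active, so *gixZ* is transcribed.
So GixZ is produced and active.
Itaconate is present, so PurB is active.
No repressor is bound and PurB is active, so *mibT* is transcribed.
So MibT is produced and active.
Cu²⁺ is absent, so JovN is inactive.
ppGpp is absent, so PexY is inactive.
Required activator JovN is absent, so *nerD* is not transcribed.
So NerD is not produced.
With repressor MibT bound, *sovW* is not transcribed.
So SovW is not produced.
No repressor is bound and GixZ is active, so *yilV* is transcribed.
So YilV is produced and active.
Palatinose is present, so JovM is active.
No repressor is bound and YilV and JovM are active, so *gixD* is transcribed.

ON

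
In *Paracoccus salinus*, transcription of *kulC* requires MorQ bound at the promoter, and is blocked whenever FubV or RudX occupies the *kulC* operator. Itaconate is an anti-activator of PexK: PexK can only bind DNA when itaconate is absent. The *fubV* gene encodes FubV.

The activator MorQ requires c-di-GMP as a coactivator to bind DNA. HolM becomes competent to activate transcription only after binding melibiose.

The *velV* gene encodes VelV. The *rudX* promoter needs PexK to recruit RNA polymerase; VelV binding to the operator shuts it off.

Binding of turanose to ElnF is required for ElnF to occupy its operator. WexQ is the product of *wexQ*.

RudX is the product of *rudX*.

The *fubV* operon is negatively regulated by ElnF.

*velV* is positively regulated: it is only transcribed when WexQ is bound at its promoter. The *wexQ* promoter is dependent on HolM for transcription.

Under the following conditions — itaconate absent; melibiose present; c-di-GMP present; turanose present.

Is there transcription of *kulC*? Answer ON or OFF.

ON

Turanose is present, so ElnF is active.
With repressor ElnF bound, *fubV* is not transcribed.
So FubV is not produced.
c-di-GMP is present, so MorQ is active.
Itaconate is absent, so PexK is active.
Melibiose is present, so HolM is active.
No repressor is bound and HolM is active, so *wexQ* is transcribed.
So WexQ is produced and active.
No repressor is bound and WexQ is active, so *velV* is transcribed.
So VelV is produced and active.
With repressor VelV bound, *rudX* is not transcribed.
So RudX is not produced.
No repressor is bound and MorQ is active, so *kulC* is transcribed.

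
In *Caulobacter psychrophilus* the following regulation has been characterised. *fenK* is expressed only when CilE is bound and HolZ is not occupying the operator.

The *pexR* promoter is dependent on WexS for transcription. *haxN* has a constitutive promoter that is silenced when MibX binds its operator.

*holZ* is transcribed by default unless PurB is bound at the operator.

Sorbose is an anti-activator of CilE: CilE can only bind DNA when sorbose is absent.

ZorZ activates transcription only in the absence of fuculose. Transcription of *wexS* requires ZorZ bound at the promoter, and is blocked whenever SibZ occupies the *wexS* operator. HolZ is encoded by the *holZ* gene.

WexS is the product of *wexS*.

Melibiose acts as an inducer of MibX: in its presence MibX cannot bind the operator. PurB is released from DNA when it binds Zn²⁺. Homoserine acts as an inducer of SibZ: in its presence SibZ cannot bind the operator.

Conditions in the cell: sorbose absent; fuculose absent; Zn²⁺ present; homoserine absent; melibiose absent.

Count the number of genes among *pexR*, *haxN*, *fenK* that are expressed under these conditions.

0

Fuculose is absent, so ZorZ is active.
Homoserine is absent, so SibZ is active.
With repressor SibZ bound, *wexS* is not transcribed.
So WexS is not produced.
Required activator WexS is absent, so *pexR* is not transcribed.
→ *pexR* is OFF.
Melibiose is absent, so MibX is active.
With repressor MibX bound, *haxN* is not transcribed.
→ *haxN* is OFF.
Zn²⁺ is present, so PurB is inactive.
With no repressor bound, *holZ* is transcribed.
So HolZ is produced and active.
Sorbose is absent, so CilE is active.
With repressor HolZ bound, *fenK* is not transcribed.
→ *fenK* is OFF.
0 of the 3 genes are transcribed.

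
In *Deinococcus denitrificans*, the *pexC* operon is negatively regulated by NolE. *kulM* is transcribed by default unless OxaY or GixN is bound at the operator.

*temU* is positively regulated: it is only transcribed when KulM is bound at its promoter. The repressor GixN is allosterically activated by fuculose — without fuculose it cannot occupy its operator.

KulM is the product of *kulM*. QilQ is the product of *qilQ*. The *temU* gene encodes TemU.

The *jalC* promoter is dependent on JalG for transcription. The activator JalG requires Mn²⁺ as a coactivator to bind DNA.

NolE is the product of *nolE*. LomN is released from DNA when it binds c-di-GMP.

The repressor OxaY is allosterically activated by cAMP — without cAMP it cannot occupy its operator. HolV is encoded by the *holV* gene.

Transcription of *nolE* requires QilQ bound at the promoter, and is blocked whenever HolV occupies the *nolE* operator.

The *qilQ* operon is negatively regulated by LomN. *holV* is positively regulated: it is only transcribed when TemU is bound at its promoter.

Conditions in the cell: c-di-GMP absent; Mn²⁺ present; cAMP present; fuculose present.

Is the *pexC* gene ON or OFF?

ON

cAMP is present, so OxaY is active.
Fuculose is present, so GixN is active.
With repressor OxaY bound, *kulM* is not transcribed.
So KulM is not produced.
Required activator KulM is absent, so *temU* is not transcribed.
So TemU is not produced.
Required activator TemU is absent, so *holV* is not transcribed.
So HolV is not produced.
c-di-GMP is absent, so LomN is active.
With repressor LomN bound, *qilQ* is not transcribed.
So QilQ is not produced.
Required activator QilQ is absent, so *nolE* is not transcribed.
So NolE is not produced.
With no repressor bound, *pexC* is transcribed.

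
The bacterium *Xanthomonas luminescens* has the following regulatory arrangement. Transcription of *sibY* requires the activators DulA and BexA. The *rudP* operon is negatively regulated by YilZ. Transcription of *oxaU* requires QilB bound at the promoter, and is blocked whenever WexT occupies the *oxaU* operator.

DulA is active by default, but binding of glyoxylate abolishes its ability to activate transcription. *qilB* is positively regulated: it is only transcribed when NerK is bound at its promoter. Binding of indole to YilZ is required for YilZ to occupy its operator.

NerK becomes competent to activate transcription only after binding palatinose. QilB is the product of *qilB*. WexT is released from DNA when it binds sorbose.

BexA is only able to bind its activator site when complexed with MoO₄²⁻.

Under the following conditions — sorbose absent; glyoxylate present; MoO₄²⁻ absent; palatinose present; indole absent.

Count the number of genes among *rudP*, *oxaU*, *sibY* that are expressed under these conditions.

Indole is absent, so YilZ is inactive.
With no repressor bound, *rudP* is transcribed.
→ *rudP* is ON.
Palatinose is present, so NerK is active.
No repressor is bound and NerK is active, so *qilB* is transcribed.
So QilB is produced and active.
Sorbose is absent, so WexT is active.
With repressor WexT bound, *oxaU* is not transcribed.
→ *oxaU* is OFF.
Glyoxylate is present, so DulA is inactive.
MoO₄²⁻ is absent, so BexA is inactive.
Required activator DulA is absent, so *sibY* is not transcribed.
→ *sibY* is OFF.
1 of the 3 genes is transcribed.

1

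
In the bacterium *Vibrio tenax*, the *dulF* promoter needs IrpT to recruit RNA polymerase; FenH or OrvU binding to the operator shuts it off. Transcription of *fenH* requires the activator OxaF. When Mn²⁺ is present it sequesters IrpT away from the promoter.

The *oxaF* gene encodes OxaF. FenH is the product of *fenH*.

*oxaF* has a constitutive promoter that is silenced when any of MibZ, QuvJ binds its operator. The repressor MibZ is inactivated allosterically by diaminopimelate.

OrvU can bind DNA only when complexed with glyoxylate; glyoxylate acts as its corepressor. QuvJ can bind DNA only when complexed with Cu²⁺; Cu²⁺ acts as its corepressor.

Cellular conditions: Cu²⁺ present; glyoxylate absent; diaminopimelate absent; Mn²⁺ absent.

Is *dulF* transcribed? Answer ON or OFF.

Diaminopimelate is absent, so MibZ is active.
Cu²⁺ is present, so QuvJ is active.
With repressor MibZ bound, *oxaF* is not transcribed.
So OxaF is not produced.
Required activator OxaF is absent, so *fenH* is not transcribed.
So FenH is not produced.
Mn²⁺ is absent, so IrpT is active.
Glyoxylate is absent, so OrvU is inactive.
No repressor is bound and IrpT is active, so *dulF* is transcribed.

ON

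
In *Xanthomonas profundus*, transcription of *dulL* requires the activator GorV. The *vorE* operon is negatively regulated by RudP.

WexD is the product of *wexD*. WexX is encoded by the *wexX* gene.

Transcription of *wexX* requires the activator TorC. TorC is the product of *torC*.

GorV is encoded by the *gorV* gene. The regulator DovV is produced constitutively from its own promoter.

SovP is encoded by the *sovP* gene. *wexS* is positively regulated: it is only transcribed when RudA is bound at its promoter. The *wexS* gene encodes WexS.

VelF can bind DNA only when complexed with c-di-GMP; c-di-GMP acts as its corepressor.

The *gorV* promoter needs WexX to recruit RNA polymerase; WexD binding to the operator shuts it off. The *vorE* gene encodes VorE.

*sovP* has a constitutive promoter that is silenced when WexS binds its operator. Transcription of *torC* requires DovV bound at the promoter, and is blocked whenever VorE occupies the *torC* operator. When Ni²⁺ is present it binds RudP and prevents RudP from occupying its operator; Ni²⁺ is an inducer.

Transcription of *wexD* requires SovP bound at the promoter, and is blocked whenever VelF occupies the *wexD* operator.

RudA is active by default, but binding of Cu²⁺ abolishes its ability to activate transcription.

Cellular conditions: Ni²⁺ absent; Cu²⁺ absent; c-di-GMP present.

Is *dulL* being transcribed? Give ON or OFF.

ON

Cu²⁺ is absent, so RudA is active.
No repressor is bound and RudA is active, so *wexS* is transcribed.
So WexS is produced and active.
With repressor WexS bound, *sovP* is not transcribed.
So SovP is not produced.
c-di-GMP is present, so VelF is active.
With repressor VelF bound, *wexD* is not transcribed.
So WexD is not produced.
Ni²⁺ is absent, so RudP is active.
With repressor RudP bound, *vorE* is not transcribed.
So VorE is not produced.
DovV is produced constitutively and is active.
No repressor is bound and DovV is active, so *torC* is transcribed.
So TorC is produced and active.
No repressor is bound and TorC is active, so *wexX* is transcribed.
So WexX is produced and active.
No repressor is bound and WexX is active, so *gorV* is transcribed.
So GorV is produced and active.
No repressor is bound and GorV is active, so *dulL* is transcribed.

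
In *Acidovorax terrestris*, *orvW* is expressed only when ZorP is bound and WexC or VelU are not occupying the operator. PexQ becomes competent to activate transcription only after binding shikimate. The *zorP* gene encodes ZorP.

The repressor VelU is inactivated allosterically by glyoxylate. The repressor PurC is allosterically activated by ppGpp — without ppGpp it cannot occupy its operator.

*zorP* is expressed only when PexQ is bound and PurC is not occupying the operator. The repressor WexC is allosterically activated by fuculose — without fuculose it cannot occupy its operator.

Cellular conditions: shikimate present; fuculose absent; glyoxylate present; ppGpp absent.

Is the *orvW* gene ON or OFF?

ON

Fuculose is absent, so WexC is inactive.
Glyoxylate is present, so VelU is inactive.
ppGpp is absent, so PurC is inactive.
Shikimate is present, so PexQ is active.
No repressor is bound and PexQ is active, so *zorP* is transcribed.
So ZorP is produced and active.
No repressor is bound and ZorP is active, so *orvW* is transcribed.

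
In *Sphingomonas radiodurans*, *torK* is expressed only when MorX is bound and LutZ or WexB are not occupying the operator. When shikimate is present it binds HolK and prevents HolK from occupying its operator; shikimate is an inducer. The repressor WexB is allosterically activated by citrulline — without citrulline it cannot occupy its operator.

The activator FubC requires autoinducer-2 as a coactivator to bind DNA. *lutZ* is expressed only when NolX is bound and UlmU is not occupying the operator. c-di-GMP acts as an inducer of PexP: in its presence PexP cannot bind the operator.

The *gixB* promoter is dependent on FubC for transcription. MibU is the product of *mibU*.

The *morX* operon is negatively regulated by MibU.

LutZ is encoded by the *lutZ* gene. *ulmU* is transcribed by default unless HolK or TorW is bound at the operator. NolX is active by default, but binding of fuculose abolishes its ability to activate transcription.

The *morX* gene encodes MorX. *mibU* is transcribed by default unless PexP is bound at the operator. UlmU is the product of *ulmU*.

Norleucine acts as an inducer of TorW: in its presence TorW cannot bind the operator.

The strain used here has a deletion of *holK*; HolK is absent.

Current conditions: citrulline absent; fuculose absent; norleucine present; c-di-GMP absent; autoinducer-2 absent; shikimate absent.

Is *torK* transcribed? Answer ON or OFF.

c-di-GMP is absent, so PexP is active.
With repressor PexP bound, *mibU* is not transcribed.
So MibU is not produced.
With no repressor bound, *morX* is transcribed.
So MorX is produced and active.
HolK is non-functional in this strain, so it has no effect.
Norleucine is present, so TorW is inactive.
With no repressor bound, *ulmU* is transcribed.
So UlmU is produced and active.
Fuculose is absent, so NolX is active.
With repressor UlmU bound, *lutZ* is not transcribed.
So LutZ is not produced.
Citrulline is absent, so WexB is inactive.
No repressor is bound and MorX is active, so *torK* is transcribed.

ON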